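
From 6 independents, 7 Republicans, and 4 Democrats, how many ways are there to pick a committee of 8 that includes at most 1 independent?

2145

Split by how many independents are chosen (0 through 1).
Sum: C(6,0)·C(11,8) + C(6,1)·C(11,7) = 165 + 1980 = 2145.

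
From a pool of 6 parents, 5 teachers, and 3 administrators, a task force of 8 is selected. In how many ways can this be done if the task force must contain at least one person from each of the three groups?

With no constraint there are C(14,8) = 3003 possible selections.
Subtract selections that omit an entire group: no parents → C(8,8) = 1; no teachers → C(9,8) = 9; no administrators → C(11,8) = 165.
Add back selections omitting two groups (i.e. drawn from a single group): C(6,8) + C(5,8) + C(3,8) = 0.
By inclusion–exclusion: 3003 − 175 + 0 = 2828.

2828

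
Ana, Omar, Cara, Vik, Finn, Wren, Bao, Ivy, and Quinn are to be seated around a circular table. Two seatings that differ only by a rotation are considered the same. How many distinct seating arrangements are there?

40320

Seat Ana anywhere (absorbing the rotational symmetry), then permute the other 8: (8)! = 40320.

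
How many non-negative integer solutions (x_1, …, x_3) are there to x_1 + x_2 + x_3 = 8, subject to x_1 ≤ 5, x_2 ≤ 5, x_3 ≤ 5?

Without the upper bounds there are C(10,2) = 45 ways to split 8 among 3 variables.
Subtract solutions that violate a single cap (substitute x_i' = x_i − (cap_i+1)): x_1 ≥ 6 gives C(4,2) = 6; x_2 ≥ 6 gives C(4,2) = 6; x_3 ≥ 6 gives C(4,2) = 6. Together 18.
No two caps can be exceeded simultaneously, so the pair terms are all 0.
By inclusion–exclusion the count is 45 − 18 + 0 = 27.

27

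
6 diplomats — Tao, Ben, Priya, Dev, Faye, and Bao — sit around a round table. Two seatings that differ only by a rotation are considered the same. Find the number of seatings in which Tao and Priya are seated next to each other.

48

Treat {Tao, Priya} as one unit (2 internal orders) and seat the resulting 5 units around the table: (4)! circular arrangements.
So 2 × (4)! = 2 × 24 = 48.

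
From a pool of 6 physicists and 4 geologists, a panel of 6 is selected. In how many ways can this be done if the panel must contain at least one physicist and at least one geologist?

With no constraint there are C(10,6) = 210 possible selections.
Selections missing a whole group: no physicists → C(4,6) = 0; no geologists → C(6,6) = 1.
Both groups omitted at once is impossible, so 210 − 1 = 209.

209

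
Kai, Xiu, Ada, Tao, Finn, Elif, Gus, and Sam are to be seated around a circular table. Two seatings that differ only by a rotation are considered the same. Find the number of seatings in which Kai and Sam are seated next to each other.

Glue Kai and Sam into a block (2 internal orders). Seating 7 units around a circle gives (6)! arrangements.
So 2 × (6)! = 2 × 720 = 1440.

1440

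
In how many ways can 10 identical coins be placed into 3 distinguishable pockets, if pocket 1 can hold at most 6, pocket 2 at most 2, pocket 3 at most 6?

By stars and bars, unrestricted non-negative solutions to x_1+…+x_3 = 10 number C(10+2,2) = 66.
Subtract solutions that violate a single cap (substitute x_i' = x_i − (cap_i+1)): x_1 ≥ 7 gives C(5,2) = 10; x_2 ≥ 3 gives C(9,2) = 36; x_3 ≥ 7 gives C(5,2) = 10. Together 56.
Add back pairs where two caps are both exceeded: 1 + 0 + 1 = 2.
By inclusion–exclusion the count is 66 − 56 + 2 = 12.

12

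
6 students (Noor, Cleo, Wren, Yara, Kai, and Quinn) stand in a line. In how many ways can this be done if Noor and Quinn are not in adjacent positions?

There are 6! = 720 arrangements in all. If Noor and Quinn are adjacent, merging them into one block gives 2·(5)! = 240 arrangements.
So 720 − 240 = 480 arrangements keep them apart.

480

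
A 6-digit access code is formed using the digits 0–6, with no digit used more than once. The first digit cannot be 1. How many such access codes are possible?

The first digit has 7−1 = 6 choices (anything except 1).
The remaining 5 digits are filled from the other 6 symbols without repetition: 6 × 5 × 4 × 3 × 2 = 720.
Total: 6 × 720 = 4320.

4320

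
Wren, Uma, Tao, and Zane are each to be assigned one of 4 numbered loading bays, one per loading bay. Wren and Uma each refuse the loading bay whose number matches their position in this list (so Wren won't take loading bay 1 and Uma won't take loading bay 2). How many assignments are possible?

14

Let Aᵢ (for i ∈ {1, 2}) be the placements that put person i in their forbidden loading bay. Any j of these fix j positions, leaving (4−j)! ways to fill the rest, and there are C(2,j) ways to pick which j.
By inclusion–exclusion, the number of valid placements is Σ_{j=0}^{2} (−1)^j C(2,j)·(4−j)!.
Computing: 24 − 12 + 2 = 14.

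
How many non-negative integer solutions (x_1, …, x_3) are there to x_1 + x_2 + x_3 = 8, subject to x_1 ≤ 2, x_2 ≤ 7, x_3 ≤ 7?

22

By stars and bars, unrestricted non-negative solutions to x_1+…+x_3 = 8 number C(8+2,2) = 45.
Subtract solutions that violate a single cap (substitute x_i' = x_i − (cap_i+1)): x_1 ≥ 3 gives C(7,2) = 21; x_2 ≥ 8 gives C(2,2) = 1; x_3 ≥ 8 gives C(2,2) = 1. Together 23.
No two caps can be exceeded simultaneously, so the pair terms are all 0.
By inclusion–exclusion the count is 45 − 23 + 0 = 22.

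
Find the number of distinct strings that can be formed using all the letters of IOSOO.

Letter multiplicities in IOSOO: I×1, O×3, S×1.
So there are 5! / (3!) = 20 distinguishable arrangements.

20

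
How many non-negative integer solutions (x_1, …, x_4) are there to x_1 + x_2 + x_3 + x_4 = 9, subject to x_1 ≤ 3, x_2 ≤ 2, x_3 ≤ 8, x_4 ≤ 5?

70

By stars and bars, unrestricted non-negative solutions to x_1+…+x_4 = 9 number C(9+3,3) = 220.
Subtract solutions that violate a single cap (substitute x_i' = x_i − (cap_i+1)): x_1 ≥ 4 gives C(8,3) = 56; x_2 ≥ 3 gives C(9,3) = 84; x_3 ≥ 9 gives C(3,3) = 1; x_4 ≥ 6 gives C(6,3) = 20. Together 161.
Add back pairs where two caps are both exceeded: 10 + 0 + 0 + 0 + 1 + 0 = 11.
By inclusion–exclusion the count is 220 − 161 + 11 = 70.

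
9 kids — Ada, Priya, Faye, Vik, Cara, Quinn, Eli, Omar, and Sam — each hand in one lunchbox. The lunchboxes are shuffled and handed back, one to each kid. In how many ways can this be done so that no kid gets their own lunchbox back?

133496

Let Aᵢ be the assignments in which kid i gets their own lunchbox. We want the size of the complement of A₁∪…∪A_9.
By inclusion–exclusion this is Σ_{j=0}^{9} (−1)^j C(9,j)·(9−j)!.
Computing: 362880 − 362880 + 181440 − 60480 + 15120 − 3024 + 504 − 72 + 9 − 1 = 133496.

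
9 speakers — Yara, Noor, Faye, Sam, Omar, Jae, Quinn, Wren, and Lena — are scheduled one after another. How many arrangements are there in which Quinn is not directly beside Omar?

282240

There are 9! = 362880 arrangements in all. If Quinn and Omar are adjacent, merging them into one block gives 2·(8)! = 80640 arrangements.
Complementary counting: 362880 − 80640 = 282240.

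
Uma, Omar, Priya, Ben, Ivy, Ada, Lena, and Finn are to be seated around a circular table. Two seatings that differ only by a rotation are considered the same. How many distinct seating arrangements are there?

5040

Around a circle, 8 distinct people have 8!/8 = (7)! = 5040 rotationally distinct seatings.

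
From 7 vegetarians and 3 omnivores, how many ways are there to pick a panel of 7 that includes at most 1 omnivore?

Split by how many omnivores are chosen (0 through 1).
Sum: C(3,0)·C(7,7) + C(3,1)·C(7,6) = 1 + 21 = 22.

22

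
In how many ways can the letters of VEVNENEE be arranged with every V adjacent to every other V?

Treat the 2 copies of V as a single block. The multiset to arrange is then {VV, E, E, E, E, N, N}, 7 items in all.
That gives (7)!/(4!·2!) = 105 arrangements.

105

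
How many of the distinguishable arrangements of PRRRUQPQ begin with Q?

420

With the first slot taken by Q, it remains to arrange the other 7 letters (PRRRUPQ).
Those 7 letters have P appearing twice and R appearing 3 times, giving (7)!/(3!·2!) = 420.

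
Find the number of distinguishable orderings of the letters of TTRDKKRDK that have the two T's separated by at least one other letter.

5880

Total arrangements of TTRDKKRDK: 9!/(3!·2!·2!·2!) = 7560.
Arrangements with the T's together: treat TT as one letter, giving (8)!/(3!·2!·2!) = 1680.
Subtracting, 7560 − 1680 = 5880 arrangements keep the T's apart.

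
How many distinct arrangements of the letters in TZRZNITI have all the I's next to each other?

1260

Treat the 2 copies of I as a single block. The multiset to arrange is then {II, N, R, T, T, Z, Z}, 7 items in all.
That gives (7)!/(2!·2!) = 1260 arrangements.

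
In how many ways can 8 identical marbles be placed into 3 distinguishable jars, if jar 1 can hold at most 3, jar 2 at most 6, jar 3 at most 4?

Without the upper bounds there are C(10,2) = 45 ways to split 8 among 3 jars.
Subtract solutions that violate a single cap (substitute x_i' = x_i − (cap_i+1)): x_1 ≥ 4 gives C(6,2) = 15; x_2 ≥ 7 gives C(3,2) = 3; x_3 ≥ 5 gives C(5,2) = 10. Together 28.
No two caps can be exceeded simultaneously, so the pair terms are all 0.
By inclusion–exclusion the count is 45 − 28 + 0 = 17.

17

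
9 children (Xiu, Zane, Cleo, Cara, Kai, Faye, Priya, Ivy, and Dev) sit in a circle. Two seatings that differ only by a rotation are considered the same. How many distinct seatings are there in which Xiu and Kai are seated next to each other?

Treat {Xiu, Kai} as one unit (2 internal orders) and seat the resulting 8 units around the table: (7)! circular arrangements.
So 2 × (7)! = 2 × 5040 = 10080.

10080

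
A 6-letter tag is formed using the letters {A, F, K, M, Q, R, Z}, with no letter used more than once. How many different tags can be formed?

With no repetition, fill the 6 letters in order: 7 choices, then 6, down to 2.
That product is 7 × 6 × 5 × 4 × 3 × 2 = 5040.

5040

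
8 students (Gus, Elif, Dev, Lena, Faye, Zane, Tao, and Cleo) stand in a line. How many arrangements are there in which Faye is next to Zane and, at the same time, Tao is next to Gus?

Treat {Faye,Zane} as one block (2 orders) and {Tao,Gus} as another (2 orders).
That leaves 6 units to arrange: 2 × 2 × 6! = 4 × 720 = 2880.

2880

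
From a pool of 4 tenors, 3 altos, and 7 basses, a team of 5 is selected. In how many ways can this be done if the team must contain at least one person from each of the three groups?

With no constraint there are C(14,5) = 2002 possible selections.
Selections missing a whole group: no tenors → C(10,5) = 252; no altos → C(11,5) = 462; no basses → C(7,5) = 21.
Add back selections omitting two groups (i.e. drawn from a single group): C(4,5) + C(3,5) + C(7,5) = 21.
By inclusion–exclusion: 2002 − 735 + 21 = 1288.

1288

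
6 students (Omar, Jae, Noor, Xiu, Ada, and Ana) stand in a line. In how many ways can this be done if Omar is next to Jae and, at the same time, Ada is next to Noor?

Treat {Omar,Jae} as one block (2 orders) and {Ada,Noor} as another (2 orders).
That leaves 4 units to arrange: 2 × 2 × 4! = 4 × 24 = 96.

96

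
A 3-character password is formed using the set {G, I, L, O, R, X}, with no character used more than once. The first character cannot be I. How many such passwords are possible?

The first character has 6−1 = 5 choices (anything except I).
The remaining 2 characters are filled from the other 5 symbols without repetition: 5 × 4 = 20.
Total: 5 × 20 = 100.

100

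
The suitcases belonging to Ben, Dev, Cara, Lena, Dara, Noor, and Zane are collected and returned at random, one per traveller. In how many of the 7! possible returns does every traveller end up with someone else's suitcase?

1854

Count assignments avoiding every fixed point. For any j of the 7 travellers fixed to their own suitcase, the other 7−j can be arranged in (7−j)! ways.
By inclusion–exclusion this is Σ_{j=0}^{7} (−1)^j C(7,j)·(7−j)!.
Computing: 5040 − 5040 + 2520 − 840 + 210 − 42 + 7 − 1 = 1854.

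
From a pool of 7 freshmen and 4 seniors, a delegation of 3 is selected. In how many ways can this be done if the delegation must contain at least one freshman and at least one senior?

Unrestricted: C(11,3) = 165 ways to pick any 3 of the 11.
Subtract selections that omit an entire group: no freshmen → C(4,3) = 4; no seniors → C(7,3) = 35.
Both groups omitted at once is impossible, so 165 − 39 = 126.

126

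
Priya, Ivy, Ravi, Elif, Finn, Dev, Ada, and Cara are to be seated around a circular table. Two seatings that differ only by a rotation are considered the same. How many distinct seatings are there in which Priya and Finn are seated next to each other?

1440

Glue Priya and Finn into a block (2 internal orders). Seating 7 units around a circle gives (6)! arrangements.
So 2 × (6)! = 2 × 720 = 1440.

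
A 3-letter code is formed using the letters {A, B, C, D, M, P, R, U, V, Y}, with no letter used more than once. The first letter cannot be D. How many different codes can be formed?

The first letter has 10−1 = 9 choices (anything except D).
The remaining 2 letters are filled from the other 9 symbols without repetition: 9 × 8 = 72.
Total: 9 × 72 = 648.

648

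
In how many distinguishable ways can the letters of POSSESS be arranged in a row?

210

The 7 letters of POSSESS have repeats: S appearing 4 times.
Dividing 7! = 5040 by 4! = 24 for the repeated letters gives 210.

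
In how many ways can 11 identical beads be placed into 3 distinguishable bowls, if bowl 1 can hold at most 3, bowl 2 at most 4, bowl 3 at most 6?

Ignoring the caps, the number of non-negative solutions to x_1+…+x_3 = 11 is C(13,2) = 78.
Subtract solutions that violate a single cap (substitute x_i' = x_i − (cap_i+1)): x_1 ≥ 4 gives C(9,2) = 36; x_2 ≥ 5 gives C(8,2) = 28; x_3 ≥ 7 gives C(6,2) = 15. Together 79.
Add back pairs where two caps are both exceeded: 6 + 1 + 0 = 7.
By inclusion–exclusion the count is 78 − 79 + 7 = 6.

6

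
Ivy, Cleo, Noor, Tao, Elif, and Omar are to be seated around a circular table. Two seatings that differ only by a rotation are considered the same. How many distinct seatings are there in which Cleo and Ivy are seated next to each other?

Treat {Cleo, Ivy} as one unit (2 internal orders) and seat the resulting 5 units around the table: (4)! circular arrangements.
So 2 × (4)! = 2 × 24 = 48.

48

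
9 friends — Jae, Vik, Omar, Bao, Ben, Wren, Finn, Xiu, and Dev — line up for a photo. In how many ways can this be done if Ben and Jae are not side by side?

282240

Of the 9! = 362880 arrangements, those with Ben and Jae adjacent number 2 × 8! = 80640 (treat the pair as a block with 2 internal orders).
So 362880 − 80640 = 282240 arrangements keep them apart.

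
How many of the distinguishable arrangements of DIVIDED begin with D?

Fix D in the first position and arrange the remaining 6 letters.
Those 6 letters have D appearing twice and I appearing twice, giving (6)!/(2!·2!) = 180.

180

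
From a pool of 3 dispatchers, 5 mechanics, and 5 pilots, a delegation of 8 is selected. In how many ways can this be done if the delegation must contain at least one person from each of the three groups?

1240

Total 8-person selections from all 13: C(13,8) = 1287.
Subtract selections that omit an entire group: no dispatchers → C(10,8) = 45; no mechanics → C(8,8) = 1; no pilots → C(8,8) = 1.
Add back selections omitting two groups (i.e. drawn from a single group): C(3,8) + C(5,8) + C(5,8) = 0.
By inclusion–exclusion: 1287 − 47 + 0 = 1240.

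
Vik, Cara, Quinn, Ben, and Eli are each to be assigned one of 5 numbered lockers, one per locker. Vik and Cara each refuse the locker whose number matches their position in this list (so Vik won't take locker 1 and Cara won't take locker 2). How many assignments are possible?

78

Let Aᵢ (for i ∈ {1, 2}) be the placements that put person i in their forbidden locker. Any j of these fix j positions, leaving (5−j)! ways to fill the rest, and there are C(2,j) ways to pick which j.
By inclusion–exclusion, the number of valid placements is Σ_{j=0}^{2} (−1)^j C(2,j)·(5−j)!.
Computing: 120 − 48 + 6 = 78.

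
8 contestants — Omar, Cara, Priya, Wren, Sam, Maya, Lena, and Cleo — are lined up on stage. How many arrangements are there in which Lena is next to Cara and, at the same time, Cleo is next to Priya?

Treat {Lena,Cara} as one block (2 orders) and {Cleo,Priya} as another (2 orders).
That leaves 6 units to arrange: 2 × 2 × 6! = 4 × 720 = 2880.

2880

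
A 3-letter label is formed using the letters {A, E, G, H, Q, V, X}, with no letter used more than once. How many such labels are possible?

210

This is a permutation of 3 out of 7: P(7,3) = 7!/4!.
7 × 6 × 5 = 210.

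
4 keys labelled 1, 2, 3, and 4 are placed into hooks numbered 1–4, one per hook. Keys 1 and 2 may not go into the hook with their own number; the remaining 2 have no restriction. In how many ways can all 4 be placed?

Let Aᵢ (for i ∈ {1, 2}) be the placements that put key i in its forbidden hook. Any j of these fix j positions, leaving (4−j)! ways to fill the rest, and there are C(2,j) ways to pick which j.
By inclusion–exclusion, the number of valid placements is Σ_{j=0}^{2} (−1)^j C(2,j)·(4−j)!.
Computing: 24 − 12 + 2 = 14.

14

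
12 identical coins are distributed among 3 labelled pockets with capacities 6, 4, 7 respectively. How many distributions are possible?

20

Without the upper bounds there are C(14,2) = 91 ways to split 12 among 3 pockets.
Subtract solutions that violate a single cap (substitute x_i' = x_i − (cap_i+1)): x_1 ≥ 7 gives C(7,2) = 21; x_2 ≥ 5 gives C(9,2) = 36; x_3 ≥ 8 gives C(6,2) = 15. Together 72.
Add back pairs where two caps are both exceeded: 1 + 0 + 0 = 1.
By inclusion–exclusion the count is 91 − 72 + 1 = 20.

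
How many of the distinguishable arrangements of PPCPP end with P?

Fix P in the last position and arrange the remaining 4 letters.
Those 4 letters have P appearing 3 times, giving (4)!/(3!) = 4.

4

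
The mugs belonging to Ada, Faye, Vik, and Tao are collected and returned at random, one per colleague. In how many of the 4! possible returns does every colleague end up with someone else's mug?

This is the derangement count D_4: permutations of 4 items with no fixed point.
By inclusion–exclusion this is Σ_{j=0}^{4} (−1)^j C(4,j)·(4−j)!.
Computing: 24 − 24 + 12 − 4 + 1 = 9.

9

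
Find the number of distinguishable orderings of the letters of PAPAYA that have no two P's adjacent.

There are 6!/(3!·2!) = 60 arrangements of PAPAYA in total.
Arrangements with the P's together: treat PP as one letter, giving (5)!/(3!) = 20.
Hence 60 − 20 = 40.

40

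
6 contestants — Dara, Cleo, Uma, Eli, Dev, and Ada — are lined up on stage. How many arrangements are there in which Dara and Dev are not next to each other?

480

Of the 6! = 720 arrangements, those with Dara and Dev adjacent number 2 × 5! = 240 (treat the pair as a block with 2 internal orders).
So 720 − 240 = 480 arrangements keep them apart.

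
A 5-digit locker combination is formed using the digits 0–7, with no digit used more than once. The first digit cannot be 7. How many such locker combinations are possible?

The first digit has 8−1 = 7 choices (anything except 7).
The remaining 4 digits are filled from the other 7 symbols without repetition: 7 × 6 × 5 × 4 = 840.
Total: 7 × 840 = 5880.

5880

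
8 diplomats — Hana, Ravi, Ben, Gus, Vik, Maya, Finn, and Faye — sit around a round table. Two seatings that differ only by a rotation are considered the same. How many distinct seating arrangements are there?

5040

Fix one person's seat to break rotational symmetry; the remaining 7 people can be arranged in (7)! = 5040 ways.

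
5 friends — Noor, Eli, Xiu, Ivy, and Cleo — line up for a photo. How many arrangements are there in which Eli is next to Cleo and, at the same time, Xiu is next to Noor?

Treat {Eli,Cleo} as one block (2 orders) and {Xiu,Noor} as another (2 orders).
That leaves 3 units to arrange: 2 × 2 × 3! = 4 × 6 = 24.

24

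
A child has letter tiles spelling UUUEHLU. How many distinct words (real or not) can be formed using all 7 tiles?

210

UUUEHLU has 7 letters with U appearing 4 times.
The number of distinct arrangements is 7!/(4!) = 5040/24 = 210.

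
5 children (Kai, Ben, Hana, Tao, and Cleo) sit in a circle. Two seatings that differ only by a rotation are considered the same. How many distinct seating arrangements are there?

Fix one person's seat to break rotational symmetry; the remaining 4 people can be arranged in (4)! = 24 ways.

24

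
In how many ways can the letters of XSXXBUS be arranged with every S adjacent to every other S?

120

Treat the 2 copies of S as a single block. The multiset to arrange is then {SS, B, U, X, X, X}, 6 items in all.
That gives (6)!/(3!) = 120 arrangements.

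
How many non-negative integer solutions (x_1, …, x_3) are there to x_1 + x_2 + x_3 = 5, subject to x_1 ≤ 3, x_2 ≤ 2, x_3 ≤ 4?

By stars and bars, unrestricted non-negative solutions to x_1+…+x_3 = 5 number C(5+2,2) = 21.
Subtract solutions that violate a single cap (substitute x_i' = x_i − (cap_i+1)): x_1 ≥ 4 gives C(3,2) = 3; x_2 ≥ 3 gives C(4,2) = 6; x_3 ≥ 5 gives C(2,2) = 1. Together 10.
No two caps can be exceeded simultaneously, so the pair terms are all 0.
By inclusion–exclusion the count is 21 − 10 + 0 = 11.

11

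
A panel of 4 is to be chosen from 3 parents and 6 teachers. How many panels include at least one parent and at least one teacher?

With no constraint there are C(9,4) = 126 possible selections.
Subtract selections that omit an entire group: no parents → C(6,4) = 15; no teachers → C(3,4) = 0.
Both groups omitted at once is impossible, so 126 − 15 = 111.

111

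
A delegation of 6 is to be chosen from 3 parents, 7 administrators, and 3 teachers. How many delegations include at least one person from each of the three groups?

1302

With no constraint there are C(13,6) = 1716 possible selections.
Selections missing a whole group: no parents → C(10,6) = 210; no administrators → C(6,6) = 1; no teachers → C(10,6) = 210.
Add back selections omitting two groups (i.e. drawn from a single group): C(3,6) + C(7,6) + C(3,6) = 7.
By inclusion–exclusion: 1716 − 421 + 7 = 1302.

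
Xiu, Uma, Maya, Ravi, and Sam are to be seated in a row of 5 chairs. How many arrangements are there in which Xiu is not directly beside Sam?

72

There are 5! = 120 arrangements in all. If Xiu and Sam are adjacent, merging them into one block gives 2·(4)! = 48 arrangements.
Complementary counting: 120 − 48 = 72.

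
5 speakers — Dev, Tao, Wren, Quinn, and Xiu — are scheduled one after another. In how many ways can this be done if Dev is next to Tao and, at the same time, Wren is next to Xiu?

Treat {Dev,Tao} as one block (2 orders) and {Wren,Xiu} as another (2 orders).
That leaves 3 units to arrange: 2 × 2 × 3! = 4 × 6 = 24.

24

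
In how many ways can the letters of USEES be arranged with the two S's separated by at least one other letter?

18

Total arrangements of USEES: 5!/(2!·2!) = 30.
Arrangements with the S's together: treat SS as one letter, giving (4)!/(2!) = 12.
Hence 30 − 12 = 18.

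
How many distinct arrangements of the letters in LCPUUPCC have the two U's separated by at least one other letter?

1260

Total arrangements of LCPUUPCC: 8!/(3!·2!·2!) = 1680.
If the two U's are adjacent, glue them into one block, leaving 7 items to arrange: (7)!/(3!·2!) = 420 ways.
Subtracting, 1680 − 420 = 1260 arrangements keep the U's apart.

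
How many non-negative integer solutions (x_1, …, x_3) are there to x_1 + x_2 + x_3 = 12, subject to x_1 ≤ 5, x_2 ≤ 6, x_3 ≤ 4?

Without the upper bounds there are C(14,2) = 91 ways to split 12 among 3 variables.
Subtract solutions that violate a single cap (substitute x_i' = x_i − (cap_i+1)): x_1 ≥ 6 gives C(8,2) = 28; x_2 ≥ 7 gives C(7,2) = 21; x_3 ≥ 5 gives C(9,2) = 36. Together 85.
Add back pairs where two caps are both exceeded: 0 + 3 + 1 = 4.
By inclusion–exclusion the count is 91 − 85 + 4 = 10.

10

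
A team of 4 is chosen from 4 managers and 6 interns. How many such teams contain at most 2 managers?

185

Split by how many managers are chosen (0 through 2).
Sum: C(4,0)·C(6,4) + C(4,1)·C(6,3) + C(4,2)·C(6,2) = 15 + 80 + 90 = 185.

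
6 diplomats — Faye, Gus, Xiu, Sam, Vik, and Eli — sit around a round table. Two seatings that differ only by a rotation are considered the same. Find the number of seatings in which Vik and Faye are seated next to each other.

48

Glue Vik and Faye into a block (2 internal orders). Seating 5 units around a circle gives (4)! arrangements.
So 2 × (4)! = 2 × 24 = 48.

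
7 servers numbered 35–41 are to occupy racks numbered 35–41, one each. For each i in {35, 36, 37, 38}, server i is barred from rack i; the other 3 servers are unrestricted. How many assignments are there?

Let Aᵢ (for 35 ≤ i ≤ 38) be the placements that put server i in its forbidden rack. Any j of these fix j positions, leaving (7−j)! ways to fill the rest, and there are C(4,j) ways to pick which j.
By inclusion–exclusion, the number of valid placements is Σ_{j=0}^{4} (−1)^j C(4,j)·(7−j)!.
Computing: 5040 − 2880 + 720 − 96 + 6 = 2790.

2790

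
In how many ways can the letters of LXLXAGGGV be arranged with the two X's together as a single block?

Treat the 2 copies of X as a single block. The multiset to arrange is then {XX, A, G, G, G, L, L, V}, 8 items in all.
That gives (8)!/(3!·2!) = 3360 arrangements.

3360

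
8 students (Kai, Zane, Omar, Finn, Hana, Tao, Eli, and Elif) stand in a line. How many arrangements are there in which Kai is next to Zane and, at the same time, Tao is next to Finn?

2880

Treat {Kai,Zane} as one block (2 orders) and {Tao,Finn} as another (2 orders).
That leaves 6 units to arrange: 2 × 2 × 6! = 4 × 720 = 2880.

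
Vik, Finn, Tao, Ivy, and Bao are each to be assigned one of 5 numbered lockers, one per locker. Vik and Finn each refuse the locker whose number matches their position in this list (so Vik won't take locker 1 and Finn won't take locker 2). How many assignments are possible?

Let Aᵢ (for i ∈ {1, 2}) be the placements that put person i in their forbidden locker. Any j of these fix j positions, leaving (5−j)! ways to fill the rest, and there are C(2,j) ways to pick which j.
By inclusion–exclusion, the number of valid placements is Σ_{j=0}^{2} (−1)^j C(2,j)·(5−j)!.
Computing: 120 − 48 + 6 = 78.

78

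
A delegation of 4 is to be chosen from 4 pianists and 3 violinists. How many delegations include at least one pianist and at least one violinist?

Unrestricted: C(7,4) = 35 ways to pick any 4 of the 7.
Selections missing a whole group: no pianists → C(3,4) = 0; no violinists → C(4,4) = 1.
Both groups omitted at once is impossible, so 35 − 1 = 34.

34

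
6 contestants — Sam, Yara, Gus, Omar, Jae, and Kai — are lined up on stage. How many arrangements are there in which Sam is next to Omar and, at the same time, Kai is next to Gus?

96

Treat {Sam,Omar} as one block (2 orders) and {Kai,Gus} as another (2 orders).
That leaves 4 units to arrange: 2 × 2 × 4! = 4 × 24 = 96.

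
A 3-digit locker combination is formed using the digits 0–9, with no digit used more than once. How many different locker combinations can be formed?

720

Choose and order 3 of the 10 symbols: the first digit has 10 options, the next 9, then 8.
10 × 9 × 8 = 720.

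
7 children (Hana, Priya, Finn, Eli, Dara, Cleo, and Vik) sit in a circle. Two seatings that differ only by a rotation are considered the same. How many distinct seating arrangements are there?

720

Around a circle, 7 distinct people have 7!/7 = (6)! = 720 rotationally distinct seatings.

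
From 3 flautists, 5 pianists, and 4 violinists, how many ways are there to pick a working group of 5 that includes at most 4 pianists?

791

Split by how many pianists are chosen (0 through 4).
Sum: C(5,0)·C(7,5) + C(5,1)·C(7,4) + C(5,2)·C(7,3) + C(5,3)·C(7,2) + C(5,4)·C(7,1) = 21 + 175 + 350 + 210 + 35 = 791.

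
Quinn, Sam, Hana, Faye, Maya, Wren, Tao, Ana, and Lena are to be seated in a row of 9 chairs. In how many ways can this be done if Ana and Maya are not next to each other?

282240

Of the 9! = 362880 arrangements, those with Ana and Maya adjacent number 2 × 8! = 80640 (treat the pair as a block with 2 internal orders).
Complementary counting: 362880 − 80640 = 282240.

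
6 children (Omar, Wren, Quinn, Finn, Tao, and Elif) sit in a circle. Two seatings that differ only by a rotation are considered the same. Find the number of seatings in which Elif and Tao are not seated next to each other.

72

All circular seatings of 6 people number (5)! = 120.
Seatings with Elif beside Tao: treat them as a block with 2 internal orders, giving 2 × (4)! = 48.
Subtracting, 120 − 48 = 72.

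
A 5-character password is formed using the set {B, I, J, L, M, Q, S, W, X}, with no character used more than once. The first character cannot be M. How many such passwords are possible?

The first character has 9−1 = 8 choices (anything except M).
The remaining 4 characters are filled from the other 8 symbols without repetition: 8 × 7 × 6 × 5 = 1680.
Total: 8 × 1680 = 13440.

13440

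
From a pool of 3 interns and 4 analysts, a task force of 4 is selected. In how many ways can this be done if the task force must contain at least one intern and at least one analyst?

Total 4-person selections from all 7: C(7,4) = 35.
Subtract selections that omit an entire group: no interns → C(4,4) = 1; no analysts → C(3,4) = 0.
Both groups omitted at once is impossible, so 35 − 1 = 34.

34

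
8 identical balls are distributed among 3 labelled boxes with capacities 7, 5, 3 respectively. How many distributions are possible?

Ignoring the caps, the number of non-negative solutions to x_1+…+x_3 = 8 is C(10,2) = 45.
Subtract solutions that violate a single cap (substitute x_i' = x_i − (cap_i+1)): x_1 ≥ 8 gives C(2,2) = 1; x_2 ≥ 6 gives C(4,2) = 6; x_3 ≥ 4 gives C(6,2) = 15. Together 22.
No two caps can be exceeded simultaneously, so the pair terms are all 0.
By inclusion–exclusion the count is 45 − 22 + 0 = 23.

23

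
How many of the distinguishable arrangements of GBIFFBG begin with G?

With the first slot taken by G, it remains to arrange the other 6 letters (BIFFBG).
Those 6 letters have B appearing twice and F appearing twice, giving (6)!/(2!·2!) = 180.

180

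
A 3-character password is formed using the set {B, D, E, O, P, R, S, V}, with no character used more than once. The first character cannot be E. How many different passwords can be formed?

294

The first character has 8−1 = 7 choices (anything except E).
The remaining 2 characters are filled from the other 7 symbols without repetition: 7 × 6 = 42.
Total: 7 × 42 = 294.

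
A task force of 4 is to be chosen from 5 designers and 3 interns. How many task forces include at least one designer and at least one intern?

Total 4-person selections from all 8: C(8,4) = 70.
Subtract selections that omit an entire group: no designers → C(3,4) = 0; no interns → C(5,4) = 5.
Both groups omitted at once is impossible, so 70 − 5 = 65.

65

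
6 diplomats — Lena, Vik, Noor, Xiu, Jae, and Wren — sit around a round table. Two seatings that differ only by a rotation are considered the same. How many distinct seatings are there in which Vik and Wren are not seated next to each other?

72

All circular seatings of 6 people number (5)! = 120.
Those with Vik next to Wren: fuse the pair into one unit and seat 5 units around a circle — 2·(4)! = 48.
Subtracting, 120 − 48 = 72.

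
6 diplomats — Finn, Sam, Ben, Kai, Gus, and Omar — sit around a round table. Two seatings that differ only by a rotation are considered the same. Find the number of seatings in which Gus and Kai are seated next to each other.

48

Treat {Gus, Kai} as one unit (2 internal orders) and seat the resulting 5 units around the table: (4)! circular arrangements.
So 2 × (4)! = 2 × 24 = 48.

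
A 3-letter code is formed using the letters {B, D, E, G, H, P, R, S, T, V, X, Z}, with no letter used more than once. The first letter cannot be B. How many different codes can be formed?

1210

The first letter has 12−1 = 11 choices (anything except B).
The remaining 2 letters are filled from the other 11 symbols without repetition: 11 × 10 = 110.
Total: 11 × 110 = 1210.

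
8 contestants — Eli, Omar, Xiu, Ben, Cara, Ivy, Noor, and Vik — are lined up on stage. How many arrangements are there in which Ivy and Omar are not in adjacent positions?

There are 8! = 40320 arrangements in all. If Ivy and Omar are adjacent, merging them into one block gives 2·(7)! = 10080 arrangements.
So 40320 − 10080 = 30240 arrangements keep them apart.

30240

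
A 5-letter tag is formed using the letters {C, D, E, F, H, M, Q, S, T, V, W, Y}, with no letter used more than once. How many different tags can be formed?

With no repetition, fill the 5 letters in order: 12 choices, then 11, down to 8.
12 × 11 × 10 × 9 × 8 = 95040.

95040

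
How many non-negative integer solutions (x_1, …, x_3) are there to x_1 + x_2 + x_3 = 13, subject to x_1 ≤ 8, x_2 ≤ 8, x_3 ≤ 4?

30

Ignoring the caps, the number of non-negative solutions to x_1+…+x_3 = 13 is C(15,2) = 105.
Subtract solutions that violate a single cap (substitute x_i' = x_i − (cap_i+1)): x_1 ≥ 9 gives C(6,2) = 15; x_2 ≥ 9 gives C(6,2) = 15; x_3 ≥ 5 gives C(10,2) = 45. Together 75.
No two caps can be exceeded simultaneously, so the pair terms are all 0.
By inclusion–exclusion the count is 105 − 75 + 0 = 30.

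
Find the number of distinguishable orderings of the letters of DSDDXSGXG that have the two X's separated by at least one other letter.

Total arrangements of DSDDXSGXG: 9!/(3!·2!·2!·2!) = 7560.
Arrangements with the X's together: treat XX as one letter, giving (8)!/(3!·2!·2!) = 1680.
Subtracting, 7560 − 1680 = 5880 arrangements keep the X's apart.

5880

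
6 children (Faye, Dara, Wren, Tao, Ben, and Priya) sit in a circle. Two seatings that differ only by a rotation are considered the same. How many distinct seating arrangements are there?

120

Around a circle, 6 distinct people have 6!/6 = (5)! = 120 rotationally distinct seatings.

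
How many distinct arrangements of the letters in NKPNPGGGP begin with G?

With the first slot taken by G, it remains to arrange the other 8 letters (NKPNPGGP).
Those 8 letters have G appearing twice, N appearing twice, and P appearing 3 times, giving (8)!/(3!·2!·2!) = 1680.

1680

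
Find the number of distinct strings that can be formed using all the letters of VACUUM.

VACUUM has 6 letters with U appearing twice.
So there are 6! / (2!) = 360 distinguishable arrangements.

360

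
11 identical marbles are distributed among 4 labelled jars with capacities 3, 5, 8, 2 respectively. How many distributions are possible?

By stars and bars, unrestricted non-negative solutions to x_1+…+x_4 = 11 number C(11+3,3) = 364.
Subtract solutions that violate a single cap (substitute x_i' = x_i − (cap_i+1)): x_1 ≥ 4 gives C(10,3) = 120; x_2 ≥ 6 gives C(8,3) = 56; x_3 ≥ 9 gives C(5,3) = 10; x_4 ≥ 3 gives C(11,3) = 165. Together 351.
Add back pairs where two caps are both exceeded: 4 + 0 + 35 + 0 + 10 + 0 = 49.
By inclusion–exclusion the count is 364 − 351 + 49 = 62.

62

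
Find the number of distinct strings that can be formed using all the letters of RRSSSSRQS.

The 9 letters of RRSSSSRQS have repeats: R appearing 3 times and S appearing 5 times.
The number of distinct arrangements is 9!/(5!·3!) = 362880/720 = 504.

504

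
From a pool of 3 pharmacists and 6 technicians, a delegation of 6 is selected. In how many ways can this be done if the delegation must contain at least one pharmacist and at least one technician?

Total 6-person selections from all 9: C(9,6) = 84.
Selections missing a whole group: no pharmacists → C(6,6) = 1; no technicians → C(3,6) = 0.
Both groups omitted at once is impossible, so 84 − 1 = 83.

83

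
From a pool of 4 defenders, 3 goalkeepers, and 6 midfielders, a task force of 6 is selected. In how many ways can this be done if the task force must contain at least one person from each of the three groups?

Total 6-person selections from all 13: C(13,6) = 1716.
Selections missing a whole group: no defenders → C(9,6) = 84; no goalkeepers → C(10,6) = 210; no midfielders → C(7,6) = 7.
Add back selections omitting two groups (i.e. drawn from a single group): C(4,6) + C(3,6) + C(6,6) = 1.
By inclusion–exclusion: 1716 − 301 + 1 = 1416.

1416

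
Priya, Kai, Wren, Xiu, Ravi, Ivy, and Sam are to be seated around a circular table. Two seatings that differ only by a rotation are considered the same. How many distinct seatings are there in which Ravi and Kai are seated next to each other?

Glue Ravi and Kai into a block (2 internal orders). Seating 6 units around a circle gives (5)! arrangements.
So 2 × (5)! = 2 × 120 = 240.

240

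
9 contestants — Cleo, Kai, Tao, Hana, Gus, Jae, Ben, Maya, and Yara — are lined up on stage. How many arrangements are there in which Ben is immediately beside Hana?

80640

Glue Ben and Hana into one block (2 internal orders), leaving 8 units to arrange in a row.
So the count is 2·(8)! = 80640.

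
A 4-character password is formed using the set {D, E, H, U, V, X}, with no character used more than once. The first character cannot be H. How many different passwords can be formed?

300

The first character has 6−1 = 5 choices (anything except H).
The remaining 3 characters are filled from the other 5 symbols without repetition: 5 × 4 × 3 = 60.
Total: 5 × 60 = 300.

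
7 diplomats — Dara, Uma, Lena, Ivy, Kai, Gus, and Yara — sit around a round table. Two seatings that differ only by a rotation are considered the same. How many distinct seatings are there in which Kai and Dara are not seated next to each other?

All circular seatings of 7 people number (6)! = 720.
Those with Kai next to Dara: fuse the pair into one unit and seat 6 units around a circle — 2·(5)! = 240.
Subtracting, 720 − 240 = 480.

480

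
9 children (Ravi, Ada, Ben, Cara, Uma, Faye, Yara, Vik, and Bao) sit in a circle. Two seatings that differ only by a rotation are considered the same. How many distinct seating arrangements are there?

40320

Fix one person's seat to break rotational symmetry; the remaining 8 people can be arranged in (8)! = 40320 ways.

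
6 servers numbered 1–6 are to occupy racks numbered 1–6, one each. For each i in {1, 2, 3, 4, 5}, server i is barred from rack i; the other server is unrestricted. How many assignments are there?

Let Aᵢ (for 1 ≤ i ≤ 5) be the placements that put server i in its forbidden rack. Any j of these fix j positions, leaving (6−j)! ways to fill the rest, and there are C(5,j) ways to pick which j.
By inclusion–exclusion, the number of valid placements is Σ_{j=0}^{5} (−1)^j C(5,j)·(6−j)!.
Computing: 720 − 600 + 240 − 60 + 10 − 1 = 309.

309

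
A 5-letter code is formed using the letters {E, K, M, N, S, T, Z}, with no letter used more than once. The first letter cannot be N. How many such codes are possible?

The first letter has 7−1 = 6 choices (anything except N).
The remaining 4 letters are filled from the other 6 symbols without repetition: 6 × 5 × 4 × 3 = 360.
Total: 6 × 360 = 2160.

2160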